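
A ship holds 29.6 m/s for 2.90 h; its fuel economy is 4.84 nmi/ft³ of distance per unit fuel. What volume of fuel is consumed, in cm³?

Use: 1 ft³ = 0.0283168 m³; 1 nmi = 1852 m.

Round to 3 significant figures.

2.90 h → 10440 s
d = v × t = 29.6 × 10440 = 309024 m
4.84 nmi/ft³ → 316550 m/m³
V = d / (distance per unit fuel) = 309024 / 316550 = 0.976225 m³
In cm³: 0.976225 / 10⁻⁶ = 976225 cm³

9.76×10⁵ cm³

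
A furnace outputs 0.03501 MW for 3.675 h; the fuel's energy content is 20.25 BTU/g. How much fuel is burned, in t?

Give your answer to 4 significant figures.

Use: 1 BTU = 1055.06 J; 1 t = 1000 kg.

0.03501 MW → 35010 W
3.675 h → 13230 s
E = P × t = 35010 × 13230 = 4.63182×10⁸ J
20.25 BTU/g → 2.1365×10⁷ J/kg
m = E / e_s = 4.63182×10⁸ / 2.1365×10⁷ = 21.6795 kg
In t: 21.6795 / 1000 = 0.0216795 t

0.02168 t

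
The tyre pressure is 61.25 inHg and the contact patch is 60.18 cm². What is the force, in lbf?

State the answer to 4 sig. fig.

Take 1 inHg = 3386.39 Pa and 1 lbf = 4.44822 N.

61.25 inHg × 3386.39 = 207416 Pa
60.18 cm² × 0.0001 = 0.006018 m²
F = P × A = 207416 Pa × 0.006018 m² = 1248.23 N
1248.23 N ÷ (4.44822 N/lbf) = 280.613 lbf

280.6 lbf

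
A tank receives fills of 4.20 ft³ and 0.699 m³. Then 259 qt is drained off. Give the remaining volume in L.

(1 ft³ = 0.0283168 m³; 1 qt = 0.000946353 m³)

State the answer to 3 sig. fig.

4.20 ft³ × 0.0283168 → 0.118931 m³
0.699 m³ (already m³)
259 qt × 0.000946353 → 0.245105 m³
Net: 0.118931 + 0.699 − 0.245105 = 0.572826 m³
In L: 0.572826 / 0.001 = 572.826 L

573 L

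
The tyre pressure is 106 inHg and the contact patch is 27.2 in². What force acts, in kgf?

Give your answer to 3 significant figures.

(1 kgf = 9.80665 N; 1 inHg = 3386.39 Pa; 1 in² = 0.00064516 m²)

106 inHg × 3386.39 = 358957 Pa
27.2 in² × 0.00064516 = 0.0175484 m²
F = P × A = 358957 Pa × 0.0175484 m² = 6299.12 N
6299.12 N ÷ (9.80665 N/kgf) = 642.331 kgf

642 kgf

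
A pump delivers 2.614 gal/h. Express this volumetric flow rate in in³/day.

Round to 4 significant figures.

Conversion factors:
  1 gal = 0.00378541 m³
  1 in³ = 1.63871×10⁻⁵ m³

2.614 gal/h × 0.00378541 m³/gal ÷ 3600 s/h = 2.74863×10⁻⁶ m³/s
2.74863×10⁻⁶ m³/s ÷ 1.63871×10⁻⁵ m³/in³ × 86400 s/day = 14492 in³/day

1.449×10⁴ in³/day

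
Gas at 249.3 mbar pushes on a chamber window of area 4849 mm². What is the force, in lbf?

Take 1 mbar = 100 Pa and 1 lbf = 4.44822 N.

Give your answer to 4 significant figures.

27.18 lbf

249.3 mbar × 100 → 24930 Pa
4849 mm² × 10⁻⁶ → 0.004849 m²
F = P × A = 24930 Pa × 0.004849 m² = 120.886 N
120.886 N ÷ (4.44822 N/lbf) = 27.1763 lbf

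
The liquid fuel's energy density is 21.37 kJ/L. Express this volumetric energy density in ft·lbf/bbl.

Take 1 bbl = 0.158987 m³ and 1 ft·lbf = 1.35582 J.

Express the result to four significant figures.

21.37 kJ/L × 1000 J/kJ ÷ 0.001 m³/L = 2.137×10⁷ J/m³
2.137×10⁷ J/m³ ÷ 1.35582 J/ft·lbf × 0.158987 m³/bbl = 2.5059×10⁶ ft·lbf/bbl

2.506×10⁶ ft·lbf/bbl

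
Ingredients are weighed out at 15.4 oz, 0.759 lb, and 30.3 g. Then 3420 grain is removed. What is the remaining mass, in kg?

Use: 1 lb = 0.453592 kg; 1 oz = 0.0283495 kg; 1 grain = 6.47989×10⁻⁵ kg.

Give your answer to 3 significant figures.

15.4 oz × 0.0283495 = 0.436582 kg
0.759 lb × 0.453592 = 0.344276 kg
30.3 g × 0.001 = 0.0303 kg
3420 grain × 6.47989×10⁻⁵ = 0.221612 kg
Net: 0.436582 + 0.344276 + 0.0303 − 0.221612 = 0.589546 kg

0.590 kg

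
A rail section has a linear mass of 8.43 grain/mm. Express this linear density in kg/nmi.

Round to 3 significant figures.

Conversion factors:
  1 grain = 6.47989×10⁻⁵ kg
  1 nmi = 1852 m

1010 kg/nmi

8.43 grain/mm × 6.47989×10⁻⁵ kg/grain ÷ 0.001 m/mm = 0.546255 kg/m
0.546255 kg/m × 1852 m/nmi = 1011.66 kg/nmi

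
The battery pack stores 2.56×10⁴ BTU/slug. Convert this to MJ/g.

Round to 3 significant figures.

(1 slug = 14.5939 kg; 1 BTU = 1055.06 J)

2.56×10⁴ BTU/slug × 1055.06 J/BTU ÷ 14.5939 kg/slug = 1.85074×10⁶ J/kg
1.85074×10⁶ J/kg ÷ 1000000 J/MJ × 0.001 kg/g = 0.00185074 MJ/g

0.00185 MJ/g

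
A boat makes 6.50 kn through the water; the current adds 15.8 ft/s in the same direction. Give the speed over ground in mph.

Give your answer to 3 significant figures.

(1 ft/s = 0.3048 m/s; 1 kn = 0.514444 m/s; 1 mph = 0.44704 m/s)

18.3 mph

6.50 kn × 0.514444 = 3.34389 m/s
15.8 ft/s × 0.3048 = 4.81584 m/s
Total: 3.34389 + 4.81584 = 8.15973 m/s
In mph: 8.15973 / 0.44704 = 18.2528 mph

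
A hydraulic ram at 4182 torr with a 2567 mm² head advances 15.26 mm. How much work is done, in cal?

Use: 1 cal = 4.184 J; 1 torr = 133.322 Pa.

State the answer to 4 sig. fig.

4182 torr → 557553 Pa
2567 mm² → 0.002567 m²
F = P × A = 557553 × 0.002567 = 1431.24 N
15.26 mm → 0.01526 m
W = F × d = 1431.24 × 0.01526 = 21.8407 J
In cal: 21.8407 / 4.184 = 5.22005 cal

5.220 cal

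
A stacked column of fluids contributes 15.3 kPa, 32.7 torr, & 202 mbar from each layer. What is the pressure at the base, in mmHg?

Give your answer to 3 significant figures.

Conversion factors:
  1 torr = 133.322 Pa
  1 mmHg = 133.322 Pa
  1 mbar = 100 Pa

15.3 kPa × 1000 = 15300 Pa
32.7 torr × 133.322 = 4359.63 Pa
202 mbar × 100 = 20200 Pa
Total: 15300 + 4359.63 + 20200 = 39859.6 Pa
In mmHg: 39859.6 / 133.322 = 298.972 mmHg

299 mmHg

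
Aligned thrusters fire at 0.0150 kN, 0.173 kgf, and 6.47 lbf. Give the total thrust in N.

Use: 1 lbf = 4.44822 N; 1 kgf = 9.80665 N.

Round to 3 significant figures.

45.5 N

0.0150 kN × 1000 = 15 N
0.173 kgf × 9.80665 = 1.69655 N
6.47 lbf × 4.44822 = 28.78 N
Combined: 15 + 1.69655 + 28.78 = 45.4766 N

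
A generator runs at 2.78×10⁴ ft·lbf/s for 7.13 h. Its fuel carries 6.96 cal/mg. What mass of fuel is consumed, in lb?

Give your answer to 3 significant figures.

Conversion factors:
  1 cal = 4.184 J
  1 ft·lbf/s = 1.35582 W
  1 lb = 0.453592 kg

73.2 lb

2.78×10⁴ ft·lbf/s → 37691.8 W
7.13 h → 25668 s
E = P × t = 37691.8 × 25668 = 9.67473×10⁸ J
6.96 cal/mg → 2.91206×10⁷ J/kg
m = E / e_s = 9.67473×10⁸ / 2.91206×10⁷ = 33.223 kg
In lb: 33.223 / 0.453592 = 73.2442 lb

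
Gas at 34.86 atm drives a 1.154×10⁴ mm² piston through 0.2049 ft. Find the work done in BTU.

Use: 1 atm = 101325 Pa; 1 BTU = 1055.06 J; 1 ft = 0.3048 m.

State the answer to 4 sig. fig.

2.413 BTU

34.86 atm → 3.53219×10⁶ Pa
1.154×10⁴ mm² → 0.01154 m²
F = P × A = 3.53219×10⁶ × 0.01154 = 40761.5 N
0.2049 ft → 0.0624535 m
W = F × d = 40761.5 × 0.0624535 = 2545.7 J
In BTU: 2545.7 / 1055.06 = 2.41285 BTU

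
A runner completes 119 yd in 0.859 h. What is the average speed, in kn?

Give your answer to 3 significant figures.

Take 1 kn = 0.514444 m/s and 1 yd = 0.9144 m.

119 yd × 0.9144 = 108.814 m
0.859 h × 3600 = 3092.4 s
v = d / t = 108.814 m / 3092.4 s = 0.0351876 m/s
0.0351876 m/s ÷ (0.514444 m/s/kn) = 0.0683993 kn

0.0684 kn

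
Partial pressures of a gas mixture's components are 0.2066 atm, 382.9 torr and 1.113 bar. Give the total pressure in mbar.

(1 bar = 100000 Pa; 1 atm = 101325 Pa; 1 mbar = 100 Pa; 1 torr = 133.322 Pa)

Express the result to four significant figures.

1833 mbar

0.2066 atm × 101325 = 20933.7 Pa
382.9 torr × 133.322 = 51049 Pa
1.113 bar × 100000 = 111300 Pa
Total: 20933.7 + 51049 + 111300 = 183283 Pa
In mbar: 183283 / 100 = 1832.83 mbar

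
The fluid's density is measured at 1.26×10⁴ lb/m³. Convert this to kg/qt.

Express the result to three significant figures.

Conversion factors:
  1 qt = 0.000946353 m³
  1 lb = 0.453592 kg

5.41 kg/qt

1.26×10⁴ lb/m³ × 0.453592 kg/lb = 5715.26 kg/m³
5715.26 kg/m³ × 0.000946353 m³/qt = 5.40865 kg/qt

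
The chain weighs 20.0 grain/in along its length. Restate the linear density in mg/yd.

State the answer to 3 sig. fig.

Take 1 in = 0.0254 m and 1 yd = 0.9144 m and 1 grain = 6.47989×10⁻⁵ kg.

4.67×10⁴ mg/yd

20.0 grain/in × 6.47989×10⁻⁵ kg/grain ÷ 0.0254 m/in = 0.0510228 kg/m
0.0510228 kg/m ÷ 10⁻⁶ kg/mg × 0.9144 m/yd = 46655.2 mg/yd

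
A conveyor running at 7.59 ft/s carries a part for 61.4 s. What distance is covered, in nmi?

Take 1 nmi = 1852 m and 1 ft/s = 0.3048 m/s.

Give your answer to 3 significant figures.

7.59 ft/s × 0.3048 = 2.31343 m/s
d = v × t = 2.31343 m/s × 61.4 s = 142.045 m
142.045 m ÷ (1852 m/nmi) = 0.0766982 nmi

0.0767 nmi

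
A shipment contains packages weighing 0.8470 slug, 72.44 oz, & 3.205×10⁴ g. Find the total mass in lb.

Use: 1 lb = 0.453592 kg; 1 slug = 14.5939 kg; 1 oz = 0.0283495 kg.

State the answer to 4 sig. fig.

0.8470 slug × 14.5939 → 12.361 kg
72.44 oz × 0.0283495 → 2.05364 kg
3.205×10⁴ g × 0.001 → 32.05 kg
Total: 12.361 + 2.05364 + 32.05 = 46.4646 kg
In lb: 46.4646 / 0.453592 = 102.437 lb

102.4 lb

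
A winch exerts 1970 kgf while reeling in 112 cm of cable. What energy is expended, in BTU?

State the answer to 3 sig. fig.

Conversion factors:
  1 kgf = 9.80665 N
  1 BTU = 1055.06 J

1970 kgf × 9.80665 → 19319.1 N
112 cm × 0.01 → 1.12 m
W = F × d = 19319.1 N × 1.12 m = 21637.4 J
21637.4 J ÷ (1055.06 J/BTU) = 20.5082 BTU

20.5 BTU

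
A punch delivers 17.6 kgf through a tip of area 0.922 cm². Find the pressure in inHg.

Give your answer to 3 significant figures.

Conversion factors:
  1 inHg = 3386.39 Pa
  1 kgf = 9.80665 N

17.6 kgf × 9.80665 = 172.597 N
0.922 cm² × 0.0001 = 9.22×10⁻⁵ m²
P = F / A = 172.597 N / 9.22×10⁻⁵ m² = 1.87198×10⁶ Pa
1.87198×10⁶ Pa ÷ (3386.39 Pa/inHg) = 552.795 inHg

553 inHg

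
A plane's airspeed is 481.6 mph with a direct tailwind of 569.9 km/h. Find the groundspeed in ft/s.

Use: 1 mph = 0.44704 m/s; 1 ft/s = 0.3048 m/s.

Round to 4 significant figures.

481.6 mph × 0.44704 = 215.294 m/s
569.9 km/h × (1/3.6) = 158.306 m/s
Sum: 215.294 + 158.306 = 373.6 m/s
In ft/s: 373.6 / 0.3048 = 1225.72 ft/s

1226 ft/s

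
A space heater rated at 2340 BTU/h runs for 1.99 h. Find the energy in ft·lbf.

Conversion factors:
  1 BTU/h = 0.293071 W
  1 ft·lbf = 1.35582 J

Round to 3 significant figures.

2340 BTU/h × 0.293071 → 685.786 W
1.99 h × 3600 → 7164 s
E = P × t = 685.786 W × 7164 s = 4.91297×10⁶ J
4.91297×10⁶ J ÷ (1.35582 J/ft·lbf) = 3.62362×10⁶ ft·lbf

3.62×10⁶ ft·lbf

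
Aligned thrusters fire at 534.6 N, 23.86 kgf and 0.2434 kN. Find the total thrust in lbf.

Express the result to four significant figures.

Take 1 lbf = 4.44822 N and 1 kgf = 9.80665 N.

534.6 N (already N)
23.86 kgf × 9.80665 → 233.987 N
0.2434 kN × 1000 → 243.4 N
Combined: 534.6 + 233.987 + 243.4 = 1011.99 N
In lbf: 1011.99 / 4.44822 = 227.504 lbf

227.5 lbf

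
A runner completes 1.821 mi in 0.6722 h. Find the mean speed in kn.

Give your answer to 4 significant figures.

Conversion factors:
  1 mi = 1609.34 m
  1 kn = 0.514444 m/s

1.821 mi × 1609.34 = 2930.61 m
0.6722 h × 3600 = 2419.92 s
v = d / t = 2930.61 m / 2419.92 s = 1.21104 m/s
1.21104 m/s ÷ (0.514444 m/s/kn) = 2.35408 kn

2.354 kn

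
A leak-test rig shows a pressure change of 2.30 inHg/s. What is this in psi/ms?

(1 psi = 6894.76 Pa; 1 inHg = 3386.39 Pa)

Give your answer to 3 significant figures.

2.30 inHg/s × 3386.39 Pa/inHg = 7788.7 Pa/s
7788.7 Pa/s ÷ 6894.76 Pa/psi × 0.001 s/ms = 0.00112965 psi/ms

0.00113 psi/ms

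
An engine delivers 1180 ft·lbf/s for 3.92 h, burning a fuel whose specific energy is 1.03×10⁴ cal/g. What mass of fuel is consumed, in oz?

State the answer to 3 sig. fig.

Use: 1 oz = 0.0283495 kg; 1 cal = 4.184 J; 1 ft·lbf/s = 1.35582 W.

1180 ft·lbf/s → 1599.87 W
3.92 h → 14112 s
E = P × t = 1599.87 × 14112 = 2.25774×10⁷ J
1.03×10⁴ cal/g → 4.30952×10⁷ J/kg
m = E / e_s = 2.25774×10⁷ / 4.30952×10⁷ = 0.523896 kg
In oz: 0.523896 / 0.0283495 = 18.4799 oz

18.5 oz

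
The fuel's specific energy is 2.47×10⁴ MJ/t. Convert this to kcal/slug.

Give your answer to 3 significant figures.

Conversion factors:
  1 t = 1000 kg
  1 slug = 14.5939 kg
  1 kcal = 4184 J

8.62×10⁴ kcal/slug

2.47×10⁴ MJ/t × 1000000 J/MJ ÷ 1000 kg/t = 2.47×10⁷ J/kg
2.47×10⁷ J/kg ÷ 4184 J/kcal × 14.5939 kg/slug = 86154.2 kcal/slug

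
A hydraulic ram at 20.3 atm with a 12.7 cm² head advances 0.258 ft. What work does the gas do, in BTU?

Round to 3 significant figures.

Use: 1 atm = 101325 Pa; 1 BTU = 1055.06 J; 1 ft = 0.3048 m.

0.195 BTU

20.3 atm → 2.0569×10⁶ Pa
12.7 cm² → 0.00127 m²
F = P × A = 2.0569×10⁶ × 0.00127 = 2612.26 N
0.258 ft → 0.0786384 m
W = F × d = 2612.26 × 0.0786384 = 205.424 J
In BTU: 205.424 / 1055.06 = 0.194704 BTU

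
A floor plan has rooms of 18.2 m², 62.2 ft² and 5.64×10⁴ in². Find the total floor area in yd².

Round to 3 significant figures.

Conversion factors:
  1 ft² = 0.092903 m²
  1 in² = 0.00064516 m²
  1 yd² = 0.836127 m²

72.2 yd²

18.2 m² (already m²)
62.2 ft² × 0.092903 = 5.77857 m²
5.64×10⁴ in² × 0.00064516 = 36.387 m²
Sum: 18.2 + 5.77857 + 36.387 = 60.3656 m²
In yd²: 60.3656 / 0.836127 = 72.1967 yd²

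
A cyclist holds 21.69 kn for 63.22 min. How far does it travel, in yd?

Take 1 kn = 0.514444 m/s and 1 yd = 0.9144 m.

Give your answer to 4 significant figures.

21.69 kn × 0.514444 = 11.1583 m/s
63.22 min × 60 = 3793.2 s
d = v × t = 11.1583 m/s × 3793.2 s = 42325.7 m
42325.7 m ÷ (0.9144 m/yd) = 46287.9 yd

4.629×10⁴ yd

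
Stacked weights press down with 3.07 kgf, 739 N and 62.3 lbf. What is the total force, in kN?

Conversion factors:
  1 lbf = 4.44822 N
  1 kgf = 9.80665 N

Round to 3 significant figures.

1.05 kN

3.07 kgf × 9.80665 → 30.1064 N
739 N (already N)
62.3 lbf × 4.44822 → 277.124 N
Combined: 30.1064 + 739 + 277.124 = 1046.23 N
In kN: 1046.23 / 1000 = 1.04623 kN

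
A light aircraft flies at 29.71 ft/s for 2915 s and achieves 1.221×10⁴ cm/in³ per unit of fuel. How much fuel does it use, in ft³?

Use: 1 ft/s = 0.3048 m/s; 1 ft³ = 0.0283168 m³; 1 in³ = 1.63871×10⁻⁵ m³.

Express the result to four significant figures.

29.71 ft/s → 9.05561 m/s
d = v × t = 9.05561 × 2915 = 26397.1 m
1.221×10⁴ cm/in³ → 7.45098×10⁶ m/m³
V = d / (distance per unit fuel) = 26397.1 / 7.45098×10⁶ = 0.00354277 m³
In ft³: 0.00354277 / 0.0283168 = 0.125112 ft³

0.1251 ft³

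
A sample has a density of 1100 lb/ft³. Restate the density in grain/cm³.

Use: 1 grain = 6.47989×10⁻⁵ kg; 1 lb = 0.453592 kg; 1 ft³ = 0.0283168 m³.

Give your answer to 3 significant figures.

272 grain/cm³

1100 lb/ft³ × 0.453592 kg/lb ÷ 0.0283168 m³/ft³ = 17620.3 kg/m³
17620.3 kg/m³ ÷ 6.47989×10⁻⁵ kg/grain × 10⁻⁶ m³/cm³ = 271.923 grain/cm³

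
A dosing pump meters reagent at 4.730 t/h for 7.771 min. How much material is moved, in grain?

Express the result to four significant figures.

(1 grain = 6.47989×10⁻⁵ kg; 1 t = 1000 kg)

9.454×10⁶ grain

4.730 t/h → 1.31389 kg/s
7.771 min → 466.26 s
m = ṁ × t = 1.31389 × 466.26 = 612.614 kg
In grain: 612.614 / 6.47989×10⁻⁵ = 9.45408×10⁶ grain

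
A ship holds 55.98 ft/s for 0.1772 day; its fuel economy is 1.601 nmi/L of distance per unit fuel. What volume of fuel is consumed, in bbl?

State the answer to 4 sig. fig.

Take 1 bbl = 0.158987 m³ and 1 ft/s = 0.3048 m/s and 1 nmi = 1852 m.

0.5542 bbl

55.98 ft/s → 17.0627 m/s
0.1772 day → 15310.1 s
d = v × t = 17.0627 × 15310.1 = 261232 m
1.601 nmi/L → 2.96505×10⁶ m/m³
V = d / (distance per unit fuel) = 261232 / 2.96505×10⁶ = 0.0881037 m³
In bbl: 0.0881037 / 0.158987 = 0.554157 bbl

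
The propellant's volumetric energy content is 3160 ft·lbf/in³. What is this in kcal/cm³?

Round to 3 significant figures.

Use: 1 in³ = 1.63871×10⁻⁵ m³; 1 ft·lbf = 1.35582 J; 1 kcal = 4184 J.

3160 ft·lbf/in³ × 1.35582 J/ft·lbf ÷ 1.63871×10⁻⁵ m³/in³ = 2.61449×10⁸ J/m³
2.61449×10⁸ J/m³ ÷ 4184 J/kcal × 10⁻⁶ m³/cm³ = 0.0624878 kcal/cm³

0.0625 kcal/cm³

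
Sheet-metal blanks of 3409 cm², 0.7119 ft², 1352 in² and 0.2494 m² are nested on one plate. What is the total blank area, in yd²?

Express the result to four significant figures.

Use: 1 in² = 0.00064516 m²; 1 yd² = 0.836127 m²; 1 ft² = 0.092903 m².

1.828 yd²

3409 cm² × 0.0001 → 0.3409 m²
0.7119 ft² × 0.092903 → 0.0661376 m²
1352 in² × 0.00064516 → 0.872256 m²
0.2494 m² (already m²)
Total: 0.3409 + 0.0661376 + 0.872256 + 0.2494 = 1.52869 m²
In yd²: 1.52869 / 0.836127 = 1.8283 yd²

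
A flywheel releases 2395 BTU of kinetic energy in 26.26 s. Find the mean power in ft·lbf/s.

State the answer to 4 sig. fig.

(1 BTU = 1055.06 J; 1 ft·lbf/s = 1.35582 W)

7.097×10⁴ ft·lbf/s

2395 BTU × 1055.06 = 2.52687×10⁶ J
P = E / t = 2.52687×10⁶ J / 26.26 s = 96225.1 W
96225.1 W ÷ (1.35582 W/ft·lbf/s) = 70971.9 ft·lbf/s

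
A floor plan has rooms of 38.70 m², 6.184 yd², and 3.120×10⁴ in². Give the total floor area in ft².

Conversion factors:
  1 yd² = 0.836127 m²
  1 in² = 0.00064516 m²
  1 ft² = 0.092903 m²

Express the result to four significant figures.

688.9 ft²

38.70 m² (already m²)
6.184 yd² × 0.836127 → 5.17061 m²
3.120×10⁴ in² × 0.00064516 → 20.129 m²
Sum: 38.7 + 5.17061 + 20.129 = 63.9996 m²
In ft²: 63.9996 / 0.092903 = 688.886 ft²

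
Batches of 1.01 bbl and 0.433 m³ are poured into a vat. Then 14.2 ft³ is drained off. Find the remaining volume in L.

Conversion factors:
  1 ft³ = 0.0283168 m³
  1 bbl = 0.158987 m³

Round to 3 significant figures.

191 L

1.01 bbl × 0.158987 = 0.160577 m³
0.433 m³ (already m³)
14.2 ft³ × 0.0283168 = 0.402099 m³
Net: 0.160577 + 0.433 − 0.402099 = 0.191478 m³
In L: 0.191478 / 0.001 = 191.478 L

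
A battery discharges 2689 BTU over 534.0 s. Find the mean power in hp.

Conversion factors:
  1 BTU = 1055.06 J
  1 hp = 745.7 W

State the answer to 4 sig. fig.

2689 BTU × 1055.06 → 2.83706×10⁶ J
P = E / t = 2.83706×10⁶ J / 534 s = 5312.85 W
5312.85 W ÷ (745.7 W/hp) = 7.12465 hp

7.125 hp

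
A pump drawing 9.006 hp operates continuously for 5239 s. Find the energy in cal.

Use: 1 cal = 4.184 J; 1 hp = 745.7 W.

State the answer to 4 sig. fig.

8.409×10⁶ cal

9.006 hp × 745.7 → 6715.77 W
E = P × t = 6715.77 W × 5239 s = 3.51839×10⁷ J
3.51839×10⁷ J ÷ (4.184 J/cal) = 8.40915×10⁶ cal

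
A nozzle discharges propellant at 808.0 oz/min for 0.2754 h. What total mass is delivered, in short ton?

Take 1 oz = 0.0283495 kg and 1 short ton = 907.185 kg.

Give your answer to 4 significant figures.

808.0 oz/min → 0.381773 kg/s
0.2754 h → 991.44 s
m = ṁ × t = 0.381773 × 991.44 = 378.505 kg
In short ton: 378.505 / 907.185 = 0.41723 short ton

0.4172 short ton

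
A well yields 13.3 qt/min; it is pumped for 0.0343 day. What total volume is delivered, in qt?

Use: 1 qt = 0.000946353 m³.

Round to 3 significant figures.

13.3 qt/min → 2.09775×10⁻⁴ m³/s
0.0343 day → 2963.52 s
V = Q × t = 2.09775×10⁻⁴ × 2963.52 = 0.621672 m³
In qt: 0.621672 / 0.000946353 = 656.913 qt

657 qt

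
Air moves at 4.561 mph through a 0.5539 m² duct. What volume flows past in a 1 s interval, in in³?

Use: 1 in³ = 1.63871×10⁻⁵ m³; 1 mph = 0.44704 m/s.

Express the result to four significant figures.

6.892×10⁴ in³

4.561 mph × 0.44704 = 2.03895 m/s
V = v × A × t = 2.03895 m/s × 0.5539 m² × 1 s = 1.12937 m³
1.12937 m³ ÷ (1.63871×10⁻⁵ m³/in³) = 68918.2 in³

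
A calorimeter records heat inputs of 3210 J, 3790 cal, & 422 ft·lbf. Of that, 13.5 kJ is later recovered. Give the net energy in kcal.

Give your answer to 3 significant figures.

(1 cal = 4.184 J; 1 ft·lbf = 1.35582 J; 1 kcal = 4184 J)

3210 J (already J)
3790 cal × 4.184 = 15857.4 J
422 ft·lbf × 1.35582 = 572.156 J
13.5 kJ × 1000 = 13500 J
Result: 3210 + 15857.4 + 572.156 − 13500 = 6139.56 J
In kcal: 6139.56 / 4184 = 1.46739 kcal

1.47 kcal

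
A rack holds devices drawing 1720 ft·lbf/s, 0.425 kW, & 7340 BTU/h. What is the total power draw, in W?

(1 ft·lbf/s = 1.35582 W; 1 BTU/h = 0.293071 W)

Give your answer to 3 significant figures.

1720 ft·lbf/s × 1.35582 → 2332.01 W
0.425 kW × 1000 → 425 W
7340 BTU/h × 0.293071 → 2151.14 W
Total: 2332.01 + 425 + 2151.14 = 4908.15 W

4910 W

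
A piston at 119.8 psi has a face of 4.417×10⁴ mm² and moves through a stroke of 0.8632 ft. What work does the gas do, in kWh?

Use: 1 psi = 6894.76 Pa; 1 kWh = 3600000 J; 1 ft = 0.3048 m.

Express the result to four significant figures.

0.002666 kWh

119.8 psi → 825992 Pa
4.417×10⁴ mm² → 0.04417 m²
F = P × A = 825992 × 0.04417 = 36484.1 N
0.8632 ft → 0.263103 m
W = F × d = 36484.1 × 0.263103 = 9599.08 J
In kWh: 9599.08 / 3600000 = 0.00266641 kWh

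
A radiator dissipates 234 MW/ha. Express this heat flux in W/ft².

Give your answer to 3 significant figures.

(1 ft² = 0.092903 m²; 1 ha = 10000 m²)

2170 W/ft²

234 MW/ha × 1000000 W/MW ÷ 10000 m²/ha = 23400 W/m²
23400 W/m² × 0.092903 m²/ft² = 2173.93 W/ft²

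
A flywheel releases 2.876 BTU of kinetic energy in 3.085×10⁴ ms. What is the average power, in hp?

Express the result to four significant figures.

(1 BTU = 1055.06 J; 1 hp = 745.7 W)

2.876 BTU × 1055.06 = 3034.35 J
3.085×10⁴ ms × 0.001 = 30.85 s
P = E / t = 3034.35 J / 30.85 s = 98.3582 W
98.3582 W ÷ (745.7 W/hp) = 0.1319 hp

0.1319 hp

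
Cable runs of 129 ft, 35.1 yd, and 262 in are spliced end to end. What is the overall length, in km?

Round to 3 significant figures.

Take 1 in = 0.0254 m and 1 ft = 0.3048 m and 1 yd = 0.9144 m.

129 ft × 0.3048 = 39.3192 m
35.1 yd × 0.9144 = 32.0954 m
262 in × 0.0254 = 6.6548 m
Combined: 39.3192 + 32.0954 + 6.6548 = 78.0694 m
In km: 78.0694 / 1000 = 0.0780694 km

0.0781 km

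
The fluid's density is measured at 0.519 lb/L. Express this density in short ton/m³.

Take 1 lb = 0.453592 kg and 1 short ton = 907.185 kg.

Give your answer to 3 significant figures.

0.259 short ton/m³

0.519 lb/L × 0.453592 kg/lb ÷ 0.001 m³/L = 235.414 kg/m³
235.414 kg/m³ ÷ 907.185 kg/short ton = 0.259499 short ton/m³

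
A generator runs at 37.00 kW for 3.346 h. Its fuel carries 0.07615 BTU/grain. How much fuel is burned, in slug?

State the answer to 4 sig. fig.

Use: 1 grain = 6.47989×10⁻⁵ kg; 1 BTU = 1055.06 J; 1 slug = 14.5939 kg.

37.00 kW → 37000 W
3.346 h → 12045.6 s
E = P × t = 37000 × 12045.6 = 4.45687×10⁸ J
0.07615 BTU/grain → 1.23988×10⁶ J/kg
m = E / e_s = 4.45687×10⁸ / 1.23988×10⁶ = 359.46 kg
In slug: 359.46 / 14.5939 = 24.6308 slug

24.63 slug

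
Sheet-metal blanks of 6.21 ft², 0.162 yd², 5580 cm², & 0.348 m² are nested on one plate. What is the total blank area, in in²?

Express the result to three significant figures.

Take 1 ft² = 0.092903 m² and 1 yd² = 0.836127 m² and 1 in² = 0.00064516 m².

6.21 ft² × 0.092903 = 0.576928 m²
0.162 yd² × 0.836127 = 0.135453 m²
5580 cm² × 0.0001 = 0.558 m²
0.348 m² (already m²)
Combined: 0.576928 + 0.135453 + 0.558 + 0.348 = 1.61838 m²
In in²: 1.61838 / 0.00064516 = 2508.49 in²

2510 in²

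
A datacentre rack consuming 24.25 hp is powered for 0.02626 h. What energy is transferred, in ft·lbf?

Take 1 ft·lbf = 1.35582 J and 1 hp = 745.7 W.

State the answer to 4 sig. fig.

24.25 hp × 745.7 → 18083.2 W
0.02626 h × 3600 → 94.536 s
E = P × t = 18083.2 W × 94.536 s = 1.70951×10⁶ J
1.70951×10⁶ J ÷ (1.35582 J/ft·lbf) = 1.26087×10⁶ ft·lbf

1.261×10⁶ ft·lbf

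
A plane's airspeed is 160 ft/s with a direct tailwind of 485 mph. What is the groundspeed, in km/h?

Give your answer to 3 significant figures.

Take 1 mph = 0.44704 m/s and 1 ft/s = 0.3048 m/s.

956 km/h

160 ft/s × 0.3048 → 48.768 m/s
485 mph × 0.44704 → 216.814 m/s
Sum: 48.768 + 216.814 = 265.582 m/s
In km/h: 265.582 / (1/3.6) = 956.095 km/h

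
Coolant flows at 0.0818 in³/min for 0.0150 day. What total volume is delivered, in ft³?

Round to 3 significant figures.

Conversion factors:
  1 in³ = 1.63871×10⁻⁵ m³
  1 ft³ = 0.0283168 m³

0.00102 ft³

0.0818 in³/min → 2.23411×10⁻⁸ m³/s
0.0150 day → 1296 s
V = Q × t = 2.23411×10⁻⁸ × 1296 = 2.89541×10⁻⁵ m³
In ft³: 2.89541×10⁻⁵ / 0.0283168 = 0.00102251 ft³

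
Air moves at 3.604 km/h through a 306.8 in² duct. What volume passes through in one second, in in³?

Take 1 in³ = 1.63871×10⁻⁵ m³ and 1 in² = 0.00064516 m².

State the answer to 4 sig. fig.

3.604 km/h × (1/3.6) → 1.00111 m/s
306.8 in² × 0.00064516 → 0.197935 m²
V = v × A × t = 1.00111 m/s × 0.197935 m² × 1 s = 0.198155 m³
0.198155 m³ ÷ (1.63871×10⁻⁵ m³/in³) = 12092.1 in³

1.209×10⁴ in³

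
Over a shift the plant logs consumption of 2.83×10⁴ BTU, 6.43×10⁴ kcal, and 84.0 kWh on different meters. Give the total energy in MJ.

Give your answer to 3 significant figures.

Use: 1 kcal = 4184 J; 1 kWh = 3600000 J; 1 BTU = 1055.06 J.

601 MJ

2.83×10⁴ BTU × 1055.06 → 2.98582×10⁷ J
6.43×10⁴ kcal × 4184 → 2.69031×10⁸ J
84.0 kWh × 3600000 → 3.024×10⁸ J
Combined: 2.98582×10⁷ + 2.69031×10⁸ + 3.024×10⁸ = 6.01289×10⁸ J
In MJ: 6.01289×10⁸ / 1000000 = 601.289 MJ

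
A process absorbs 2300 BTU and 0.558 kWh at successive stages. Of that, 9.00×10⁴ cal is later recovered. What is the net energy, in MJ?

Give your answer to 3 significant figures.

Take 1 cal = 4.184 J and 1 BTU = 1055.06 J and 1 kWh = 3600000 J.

2300 BTU × 1055.06 → 2.42664×10⁶ J
0.558 kWh × 3600000 → 2.0088×10⁶ J
9.00×10⁴ cal × 4.184 → 376560 J
Result: 2.42664×10⁶ + 2.0088×10⁶ − 376560 = 4.05888×10⁶ J
In MJ: 4.05888×10⁶ / 1000000 = 4.05888 MJ

4.06 MJ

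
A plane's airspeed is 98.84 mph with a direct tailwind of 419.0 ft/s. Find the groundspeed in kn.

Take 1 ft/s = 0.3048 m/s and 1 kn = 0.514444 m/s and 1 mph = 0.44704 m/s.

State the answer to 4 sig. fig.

98.84 mph × 0.44704 = 44.1854 m/s
419.0 ft/s × 0.3048 = 127.711 m/s
Sum: 44.1854 + 127.711 = 171.896 m/s
In kn: 171.896 / 0.514444 = 334.139 kn

334.1 kn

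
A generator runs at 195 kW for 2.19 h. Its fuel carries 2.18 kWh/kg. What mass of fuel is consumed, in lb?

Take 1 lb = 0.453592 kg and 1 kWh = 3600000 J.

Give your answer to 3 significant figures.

195 kW → 195000 W
2.19 h → 7884 s
E = P × t = 195000 × 7884 = 1.53738×10⁹ J
2.18 kWh/kg → 7.848×10⁶ J/kg
m = E / e_s = 1.53738×10⁹ / 7.848×10⁶ = 195.894 kg
In lb: 195.894 / 0.453592 = 431.873 lb

432 lb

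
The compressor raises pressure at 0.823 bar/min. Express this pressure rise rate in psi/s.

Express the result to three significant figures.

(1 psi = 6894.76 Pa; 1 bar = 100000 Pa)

0.823 bar/min × 100000 Pa/bar ÷ 60 s/min = 1371.67 Pa/s
1371.67 Pa/s ÷ 6894.76 Pa/psi = 0.198944 psi/s

0.199 psi/s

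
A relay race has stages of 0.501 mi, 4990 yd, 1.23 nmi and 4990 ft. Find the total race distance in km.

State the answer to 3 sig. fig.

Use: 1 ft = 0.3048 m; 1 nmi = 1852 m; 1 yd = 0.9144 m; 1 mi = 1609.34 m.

9.17 km

0.501 mi × 1609.34 = 806.279 m
4990 yd × 0.9144 = 4562.86 m
1.23 nmi × 1852 = 2277.96 m
4990 ft × 0.3048 = 1520.95 m
Total: 806.279 + 4562.86 + 2277.96 + 1520.95 = 9168.05 m
In km: 9168.05 / 1000 = 9.16805 km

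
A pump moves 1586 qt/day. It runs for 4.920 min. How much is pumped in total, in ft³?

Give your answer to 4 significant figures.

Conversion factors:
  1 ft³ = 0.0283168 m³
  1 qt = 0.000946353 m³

0.1811 ft³

1586 qt/day → 1.73717×10⁻⁵ m³/s
4.920 min → 295.2 s
V = Q × t = 1.73717×10⁻⁵ × 295.2 = 0.00512813 m³
In ft³: 0.00512813 / 0.0283168 = 0.181098 ft³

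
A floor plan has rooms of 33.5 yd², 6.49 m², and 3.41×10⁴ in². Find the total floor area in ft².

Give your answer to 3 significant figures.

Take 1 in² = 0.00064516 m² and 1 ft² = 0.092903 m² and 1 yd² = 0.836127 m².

608 ft²

33.5 yd² × 0.836127 → 28.0103 m²
6.49 m² (already m²)
3.41×10⁴ in² × 0.00064516 → 22 m²
Combined: 28.0103 + 6.49 + 22 = 56.5003 m²
In ft²: 56.5003 / 0.092903 = 608.164 ft²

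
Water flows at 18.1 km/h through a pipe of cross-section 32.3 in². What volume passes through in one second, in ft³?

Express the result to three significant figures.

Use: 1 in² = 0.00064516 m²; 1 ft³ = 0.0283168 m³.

18.1 km/h × (1/3.6) = 5.02778 m/s
32.3 in² × 0.00064516 = 0.0208387 m²
V = v × A × t = 5.02778 m/s × 0.0208387 m² × 1 s = 0.104772 m³
0.104772 m³ ÷ (0.0283168 m³/ft³) = 3.69999 ft³

3.70 ft³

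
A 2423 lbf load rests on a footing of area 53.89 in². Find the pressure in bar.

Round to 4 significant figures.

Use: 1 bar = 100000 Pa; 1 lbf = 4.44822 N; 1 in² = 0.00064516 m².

3.100 bar

2423 lbf × 4.44822 = 10778 N
53.89 in² × 0.00064516 = 0.0347677 m²
P = F / A = 10778 N / 0.0347677 m² = 310000 Pa
310000 Pa ÷ (100000 Pa/bar) = 3.1 bar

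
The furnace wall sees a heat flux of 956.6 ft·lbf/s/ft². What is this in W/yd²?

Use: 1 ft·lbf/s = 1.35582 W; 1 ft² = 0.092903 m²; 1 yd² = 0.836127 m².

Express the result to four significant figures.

1.167×10⁴ W/yd²

956.6 ft·lbf/s/ft² × 1.35582 W/ft·lbf/s ÷ 0.092903 m²/ft² = 13960.6 W/m²
13960.6 W/m² × 0.836127 m²/yd² = 11672.8 W/yd²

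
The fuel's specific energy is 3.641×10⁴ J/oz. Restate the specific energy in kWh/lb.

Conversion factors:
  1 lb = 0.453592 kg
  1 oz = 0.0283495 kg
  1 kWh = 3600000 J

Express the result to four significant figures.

3.641×10⁴ J/oz ÷ 0.0283495 kg/oz = 1.28433×10⁶ J/kg
1.28433×10⁶ J/kg ÷ 3600000 J/kWh × 0.453592 kg/lb = 0.161823 kWh/lb

0.1618 kWh/lb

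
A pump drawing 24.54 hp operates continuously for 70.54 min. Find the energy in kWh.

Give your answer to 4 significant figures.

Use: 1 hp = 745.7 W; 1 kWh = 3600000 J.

24.54 hp × 745.7 = 18299.5 W
70.54 min × 60 = 4232.4 s
E = P × t = 18299.5 W × 4232.4 s = 7.74508×10⁷ J
7.74508×10⁷ J ÷ (3600000 J/kWh) = 21.5141 kWh

21.51 kWh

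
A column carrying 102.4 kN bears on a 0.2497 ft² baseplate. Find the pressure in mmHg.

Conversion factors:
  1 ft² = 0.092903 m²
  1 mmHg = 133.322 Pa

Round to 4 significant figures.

102.4 kN × 1000 = 102400 N
0.2497 ft² × 0.092903 = 0.0231979 m²
P = F / A = 102400 N / 0.0231979 m² = 4.41419×10⁶ Pa
4.41419×10⁶ Pa ÷ (133.322 Pa/mmHg) = 33109.2 mmHg

3.311×10⁴ mmHg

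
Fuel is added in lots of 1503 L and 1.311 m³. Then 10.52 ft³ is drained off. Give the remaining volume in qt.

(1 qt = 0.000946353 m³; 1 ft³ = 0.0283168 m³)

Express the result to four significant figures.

2659 qt

1503 L × 0.001 = 1.503 m³
1.311 m³ (already m³)
10.52 ft³ × 0.0283168 = 0.297893 m³
Net: 1.503 + 1.311 − 0.297893 = 2.51611 m³
In qt: 2.51611 / 0.000946353 = 2658.74 qt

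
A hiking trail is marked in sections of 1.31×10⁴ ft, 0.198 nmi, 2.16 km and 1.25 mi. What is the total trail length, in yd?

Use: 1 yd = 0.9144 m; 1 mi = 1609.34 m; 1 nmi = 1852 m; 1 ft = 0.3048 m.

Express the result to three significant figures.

9330 yd

1.31×10⁴ ft × 0.3048 = 3992.88 m
0.198 nmi × 1852 = 366.696 m
2.16 km × 1000 = 2160 m
1.25 mi × 1609.34 = 2011.68 m
Sum: 3992.88 + 366.696 + 2160 + 2011.68 = 8531.26 m
In yd: 8531.26 / 0.9144 = 9329.9 yd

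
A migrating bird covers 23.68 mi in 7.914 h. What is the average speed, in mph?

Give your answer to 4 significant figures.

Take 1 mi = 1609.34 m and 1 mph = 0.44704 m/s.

23.68 mi × 1609.34 = 38109.2 m
7.914 h × 3600 = 28490.4 s
v = d / t = 38109.2 m / 28490.4 s = 1.33762 m/s
1.33762 m/s ÷ (0.44704 m/s/mph) = 2.99217 mph

2.992 mph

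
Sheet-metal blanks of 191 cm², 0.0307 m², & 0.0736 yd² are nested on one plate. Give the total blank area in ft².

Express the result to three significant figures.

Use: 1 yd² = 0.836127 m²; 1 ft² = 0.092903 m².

1.20 ft²

191 cm² × 0.0001 → 0.0191 m²
0.0307 m² (already m²)
0.0736 yd² × 0.836127 → 0.0615389 m²
Total: 0.0191 + 0.0307 + 0.0615389 = 0.111339 m²
In ft²: 0.111339 / 0.092903 = 1.19844 ft²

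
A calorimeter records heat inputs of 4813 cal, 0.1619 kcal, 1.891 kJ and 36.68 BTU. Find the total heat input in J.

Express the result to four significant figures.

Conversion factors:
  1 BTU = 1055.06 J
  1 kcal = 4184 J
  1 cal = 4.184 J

6.141×10⁴ J

4813 cal × 4.184 = 20137.6 J
0.1619 kcal × 4184 = 677.39 J
1.891 kJ × 1000 = 1891 J
36.68 BTU × 1055.06 = 38699.6 J
Combined: 20137.6 + 677.39 + 1891 + 38699.6 = 61405.6 J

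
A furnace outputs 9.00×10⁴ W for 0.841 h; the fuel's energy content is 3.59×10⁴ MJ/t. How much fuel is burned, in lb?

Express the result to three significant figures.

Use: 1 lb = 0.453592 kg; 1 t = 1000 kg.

0.841 h → 3027.6 s
E = P × t = 90000 × 3027.6 = 2.72484×10⁸ J
3.59×10⁴ MJ/t → 3.59×10⁷ J/kg
m = E / e_s = 2.72484×10⁸ / 3.59×10⁷ = 7.59008 kg
In lb: 7.59008 / 0.453592 = 16.7333 lb

16.7 lb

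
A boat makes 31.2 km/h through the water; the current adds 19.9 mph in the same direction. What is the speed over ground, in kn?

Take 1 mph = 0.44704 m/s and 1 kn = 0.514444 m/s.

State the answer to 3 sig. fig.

31.2 km/h × (1/3.6) = 8.66667 m/s
19.9 mph × 0.44704 = 8.8961 m/s
Total: 8.66667 + 8.8961 = 17.5628 m/s
In kn: 17.5628 / 0.514444 = 34.1394 kn

34.1 kn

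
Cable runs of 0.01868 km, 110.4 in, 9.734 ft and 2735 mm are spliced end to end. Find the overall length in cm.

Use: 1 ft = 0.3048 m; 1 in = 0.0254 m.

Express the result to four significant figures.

0.01868 km × 1000 = 18.68 m
110.4 in × 0.0254 = 2.80416 m
9.734 ft × 0.3048 = 2.96692 m
2735 mm × 0.001 = 2.735 m
Sum: 18.68 + 2.80416 + 2.96692 + 2.735 = 27.1861 m
In cm: 27.1861 / 0.01 = 2718.61 cm

2719 cm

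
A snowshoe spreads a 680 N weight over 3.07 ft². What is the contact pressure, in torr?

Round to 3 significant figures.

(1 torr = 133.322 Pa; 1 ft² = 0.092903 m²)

17.9 torr

3.07 ft² × 0.092903 = 0.285212 m²
P = F / A = 680 N / 0.285212 m² = 2384.19 Pa
2384.19 Pa ÷ (133.322 Pa/torr) = 17.8829 torr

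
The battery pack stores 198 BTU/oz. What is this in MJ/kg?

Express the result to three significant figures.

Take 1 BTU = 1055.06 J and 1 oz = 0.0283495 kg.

198 BTU/oz × 1055.06 J/BTU ÷ 0.0283495 kg/oz = 7.3688×10⁶ J/kg
7.3688×10⁶ J/kg ÷ 1000000 J/MJ = 7.3688 MJ/kg

7.37 MJ/kg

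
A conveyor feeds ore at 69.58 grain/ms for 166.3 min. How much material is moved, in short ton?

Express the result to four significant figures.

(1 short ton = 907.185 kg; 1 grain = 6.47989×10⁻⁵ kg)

69.58 grain/ms → 4.50871 kg/s
166.3 min → 9978 s
m = ṁ × t = 4.50871 × 9978 = 44987.9 kg
In short ton: 44987.9 / 907.185 = 49.5907 short ton

49.59 short ton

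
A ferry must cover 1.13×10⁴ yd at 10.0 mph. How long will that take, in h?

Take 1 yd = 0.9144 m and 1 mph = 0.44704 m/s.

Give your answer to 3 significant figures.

0.642 h

1.13×10⁴ yd × 0.9144 = 10332.7 m
10.0 mph × 0.44704 = 4.4704 m/s
t = d / v = 10332.7 m / 4.4704 m/s = 2311.36 s
2311.36 s ÷ (3600 s/h) = 0.642044 h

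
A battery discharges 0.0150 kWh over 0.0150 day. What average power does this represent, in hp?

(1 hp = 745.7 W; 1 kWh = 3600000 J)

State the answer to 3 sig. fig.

0.0150 kWh × 3600000 → 54000 J
0.0150 day × 86400 → 1296 s
P = E / t = 54000 J / 1296 s = 41.6667 W
41.6667 W ÷ (745.7 W/hp) = 0.055876 hp

0.0559 hp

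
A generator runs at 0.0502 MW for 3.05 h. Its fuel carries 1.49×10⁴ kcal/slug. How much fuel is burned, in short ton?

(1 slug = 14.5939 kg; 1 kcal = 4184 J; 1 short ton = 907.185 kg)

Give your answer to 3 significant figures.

0.0502 MW → 50200 W
3.05 h → 10980 s
E = P × t = 50200 × 10980 = 5.51196×10⁸ J
1.49×10⁴ kcal/slug → 4.27176×10⁶ J/kg
m = E / e_s = 5.51196×10⁸ / 4.27176×10⁶ = 129.033 kg
In short ton: 129.033 / 907.185 = 0.142234 short ton

0.142 short ton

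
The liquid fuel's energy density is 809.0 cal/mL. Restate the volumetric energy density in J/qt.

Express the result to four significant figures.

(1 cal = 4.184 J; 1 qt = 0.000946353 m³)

3.203×10⁶ J/qt

809.0 cal/mL × 4.184 J/cal ÷ 10⁻⁶ m³/mL = 3.38486×10⁹ J/m³
3.38486×10⁹ J/m³ × 0.000946353 m³/qt = 3.20327×10⁶ J/qt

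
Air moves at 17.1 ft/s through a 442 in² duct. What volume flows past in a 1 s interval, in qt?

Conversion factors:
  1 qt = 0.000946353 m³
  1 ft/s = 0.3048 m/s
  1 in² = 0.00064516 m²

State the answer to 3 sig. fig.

1570 qt

17.1 ft/s × 0.3048 → 5.21208 m/s
442 in² × 0.00064516 → 0.285161 m²
V = v × A × t = 5.21208 m/s × 0.285161 m² × 1 s = 1.48628 m³
1.48628 m³ ÷ (0.000946353 m³/qt) = 1570.53 qt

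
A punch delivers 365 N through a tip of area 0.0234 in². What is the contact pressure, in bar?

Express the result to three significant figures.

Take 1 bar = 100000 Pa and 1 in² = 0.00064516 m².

0.0234 in² × 0.00064516 → 1.50967×10⁻⁵ m²
P = F / A = 365 N / 1.50967×10⁻⁵ m² = 2.41775×10⁷ Pa
2.41775×10⁷ Pa ÷ (100000 Pa/bar) = 241.775 bar

242 bar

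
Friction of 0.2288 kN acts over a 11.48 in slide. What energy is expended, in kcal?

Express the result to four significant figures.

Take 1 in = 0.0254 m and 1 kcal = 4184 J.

0.01595 kcal

0.2288 kN × 1000 = 228.8 N
11.48 in × 0.0254 = 0.291592 m
W = F × d = 228.8 N × 0.291592 m = 66.7162 J
66.7162 J ÷ (4184 J/kcal) = 0.0159456 kcal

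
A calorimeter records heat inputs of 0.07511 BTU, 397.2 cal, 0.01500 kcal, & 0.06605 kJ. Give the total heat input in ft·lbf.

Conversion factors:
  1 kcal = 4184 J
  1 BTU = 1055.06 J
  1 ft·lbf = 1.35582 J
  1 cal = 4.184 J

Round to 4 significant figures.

1379 ft·lbf

0.07511 BTU × 1055.06 = 79.2456 J
397.2 cal × 4.184 = 1661.88 J
0.01500 kcal × 4184 = 62.76 J
0.06605 kJ × 1000 = 66.05 J
Sum: 79.2456 + 1661.88 + 62.76 + 66.05 = 1869.94 J
In ft·lbf: 1869.94 / 1.35582 = 1379.19 ft·lbf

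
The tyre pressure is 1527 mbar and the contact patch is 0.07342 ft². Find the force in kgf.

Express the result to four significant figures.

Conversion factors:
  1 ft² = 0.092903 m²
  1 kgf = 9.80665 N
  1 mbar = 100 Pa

106.2 kgf

1527 mbar × 100 → 152700 Pa
0.07342 ft² × 0.092903 → 0.00682094 m²
F = P × A = 152700 Pa × 0.00682094 m² = 1041.56 N
1041.56 N ÷ (9.80665 N/kgf) = 106.21 kgf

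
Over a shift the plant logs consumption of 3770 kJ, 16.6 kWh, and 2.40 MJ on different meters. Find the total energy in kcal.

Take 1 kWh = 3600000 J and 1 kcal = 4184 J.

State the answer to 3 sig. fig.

1.58×10⁴ kcal

3770 kJ × 1000 → 3.77×10⁶ J
16.6 kWh × 3600000 → 5.976×10⁷ J
2.40 MJ × 1000000 → 2.4×10⁶ J
Total: 3.77×10⁶ + 5.976×10⁷ + 2.4×10⁶ = 6.593×10⁷ J
In kcal: 6.593×10⁷ / 4184 = 15757.6 kcal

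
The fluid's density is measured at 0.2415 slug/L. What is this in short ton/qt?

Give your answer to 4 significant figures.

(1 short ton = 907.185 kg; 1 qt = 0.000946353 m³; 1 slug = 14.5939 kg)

0.003677 short ton/qt

0.2415 slug/L × 14.5939 kg/slug ÷ 0.001 m³/L = 3524.43 kg/m³
3524.43 kg/m³ ÷ 907.185 kg/short ton × 0.000946353 m³/qt = 0.0036766 short ton/qt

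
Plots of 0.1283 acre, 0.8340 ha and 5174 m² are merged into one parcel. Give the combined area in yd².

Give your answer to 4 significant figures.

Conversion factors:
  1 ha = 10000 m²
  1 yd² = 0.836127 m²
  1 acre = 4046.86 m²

0.1283 acre × 4046.86 = 519.212 m²
0.8340 ha × 10000 = 8340 m²
5174 m² (already m²)
Sum: 519.212 + 8340 + 5174 = 14033.2 m²
In yd²: 14033.2 / 0.836127 = 16783.6 yd²

1.678×10⁴ yd²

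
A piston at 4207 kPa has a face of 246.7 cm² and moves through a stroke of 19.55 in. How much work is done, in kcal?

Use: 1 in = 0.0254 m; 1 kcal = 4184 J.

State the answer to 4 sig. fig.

12.32 kcal

4207 kPa → 4.207×10⁶ Pa
246.7 cm² → 0.02467 m²
F = P × A = 4.207×10⁶ × 0.02467 = 103787 N
19.55 in → 0.49657 m
W = F × d = 103787 × 0.49657 = 51537.5 J
In kcal: 51537.5 / 4184 = 12.3178 kcal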